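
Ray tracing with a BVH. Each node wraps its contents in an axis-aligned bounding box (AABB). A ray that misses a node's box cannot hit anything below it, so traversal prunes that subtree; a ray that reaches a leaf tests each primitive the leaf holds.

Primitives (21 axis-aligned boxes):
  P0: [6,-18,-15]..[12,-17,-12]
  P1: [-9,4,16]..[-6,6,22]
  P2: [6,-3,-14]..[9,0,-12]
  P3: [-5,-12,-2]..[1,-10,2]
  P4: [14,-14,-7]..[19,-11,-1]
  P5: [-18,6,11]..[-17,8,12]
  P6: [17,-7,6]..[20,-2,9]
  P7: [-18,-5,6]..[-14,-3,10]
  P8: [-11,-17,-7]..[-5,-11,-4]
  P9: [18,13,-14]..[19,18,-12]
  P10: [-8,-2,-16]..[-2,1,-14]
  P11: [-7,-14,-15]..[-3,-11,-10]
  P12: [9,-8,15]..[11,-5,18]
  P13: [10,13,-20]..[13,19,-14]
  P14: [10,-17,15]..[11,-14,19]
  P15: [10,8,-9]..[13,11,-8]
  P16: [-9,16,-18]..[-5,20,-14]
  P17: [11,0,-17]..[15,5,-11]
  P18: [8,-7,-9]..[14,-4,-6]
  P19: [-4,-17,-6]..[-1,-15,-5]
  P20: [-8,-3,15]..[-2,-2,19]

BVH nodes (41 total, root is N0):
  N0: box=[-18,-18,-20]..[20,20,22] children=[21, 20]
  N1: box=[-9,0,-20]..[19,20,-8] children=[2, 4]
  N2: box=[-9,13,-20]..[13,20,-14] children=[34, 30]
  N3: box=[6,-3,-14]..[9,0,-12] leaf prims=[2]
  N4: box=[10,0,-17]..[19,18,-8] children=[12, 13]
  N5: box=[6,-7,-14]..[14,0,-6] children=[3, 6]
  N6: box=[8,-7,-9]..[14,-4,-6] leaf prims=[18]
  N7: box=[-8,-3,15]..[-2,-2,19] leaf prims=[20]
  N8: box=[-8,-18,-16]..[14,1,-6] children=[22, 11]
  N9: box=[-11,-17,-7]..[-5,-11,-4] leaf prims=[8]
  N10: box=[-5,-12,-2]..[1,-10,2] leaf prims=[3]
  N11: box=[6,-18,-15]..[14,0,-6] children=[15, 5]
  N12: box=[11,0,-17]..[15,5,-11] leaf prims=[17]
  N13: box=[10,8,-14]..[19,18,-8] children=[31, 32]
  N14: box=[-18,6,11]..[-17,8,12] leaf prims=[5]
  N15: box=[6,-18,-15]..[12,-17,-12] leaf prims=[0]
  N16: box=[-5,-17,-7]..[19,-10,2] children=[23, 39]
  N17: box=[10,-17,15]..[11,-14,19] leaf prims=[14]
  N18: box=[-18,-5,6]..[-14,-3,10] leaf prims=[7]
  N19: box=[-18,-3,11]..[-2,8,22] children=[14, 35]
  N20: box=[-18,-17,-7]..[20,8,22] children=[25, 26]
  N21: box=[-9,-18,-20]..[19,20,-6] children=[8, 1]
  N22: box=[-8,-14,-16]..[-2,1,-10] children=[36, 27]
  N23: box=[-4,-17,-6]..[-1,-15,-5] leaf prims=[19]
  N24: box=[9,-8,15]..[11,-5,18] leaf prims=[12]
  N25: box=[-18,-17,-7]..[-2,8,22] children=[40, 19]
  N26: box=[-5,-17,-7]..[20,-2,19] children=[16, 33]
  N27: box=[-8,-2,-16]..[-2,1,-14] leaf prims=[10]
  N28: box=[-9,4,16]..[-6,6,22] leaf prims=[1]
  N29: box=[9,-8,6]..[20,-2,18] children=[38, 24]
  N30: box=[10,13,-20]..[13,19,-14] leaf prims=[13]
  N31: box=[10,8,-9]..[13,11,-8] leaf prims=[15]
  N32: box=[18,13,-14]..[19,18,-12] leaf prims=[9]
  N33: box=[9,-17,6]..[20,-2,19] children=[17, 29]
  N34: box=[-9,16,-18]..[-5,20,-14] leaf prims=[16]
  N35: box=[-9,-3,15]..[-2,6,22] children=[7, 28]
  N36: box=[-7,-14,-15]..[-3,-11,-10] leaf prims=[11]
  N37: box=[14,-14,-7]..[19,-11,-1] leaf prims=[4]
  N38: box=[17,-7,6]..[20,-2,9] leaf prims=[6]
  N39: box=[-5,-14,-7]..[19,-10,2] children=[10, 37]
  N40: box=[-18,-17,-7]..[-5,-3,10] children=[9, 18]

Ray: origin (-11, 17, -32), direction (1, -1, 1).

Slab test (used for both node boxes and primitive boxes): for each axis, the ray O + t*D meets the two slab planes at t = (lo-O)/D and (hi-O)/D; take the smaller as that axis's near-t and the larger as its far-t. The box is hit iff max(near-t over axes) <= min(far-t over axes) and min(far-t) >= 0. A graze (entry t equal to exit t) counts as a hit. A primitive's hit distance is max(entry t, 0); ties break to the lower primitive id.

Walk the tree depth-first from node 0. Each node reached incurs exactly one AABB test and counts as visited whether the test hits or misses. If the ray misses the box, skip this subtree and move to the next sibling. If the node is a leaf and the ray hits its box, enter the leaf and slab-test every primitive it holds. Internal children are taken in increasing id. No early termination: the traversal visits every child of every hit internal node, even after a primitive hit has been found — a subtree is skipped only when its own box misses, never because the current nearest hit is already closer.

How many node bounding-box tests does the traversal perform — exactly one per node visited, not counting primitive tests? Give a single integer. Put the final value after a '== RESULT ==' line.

Walk:
N0 x:[-7,31] y:[-3,35] z:[12,54] -> hit [12,31], descend [20, 21]
  N20 x:[-7,31] y:[9,34] z:[25,54] -> hit [25,31], descend [25, 26]
    N25 x:[-7,9] y:[9,34] z:[25,54] -> miss, prune
    N26 x:[6,31] y:[19,34] z:[25,51] -> hit [25,31], descend [16, 33]
      N16 x:[6,30] y:[27,34] z:[25,34] -> hit [27,30], descend [23, 39]
        N23 x:[7,10] y:[32,34] z:[26,27] -> miss, prune
        N39 x:[6,30] y:[27,31] z:[25,34] -> hit [27,30], descend [10, 37]
          N10 x:[6,12] y:[27,29] z:[30,34] -> miss, prune
          N37 x:[25,30] y:[28,31] z:[25,31] -> hit [28,30] leaf, test {P4@t=28}
      N33 x:[20,31] y:[19,34] z:[38,51] -> miss, prune
  N21 x:[2,30] y:[-3,35] z:[12,26] -> hit [12,26], descend [1, 8]
    N1 x:[2,30] y:[-3,17] z:[12,24] -> hit [12,17], descend [2, 4]
      N2 x:[2,24] y:[-3,4] z:[12,18] -> miss, prune
      N4 x:[21,30] y:[-1,17] z:[15,24] -> miss, prune
    N8 x:[3,25] y:[16,35] z:[16,26] -> hit [16,25], descend [11, 22]
      N11 x:[17,25] y:[17,35] z:[17,26] -> hit [17,25], descend [5, 15]
        N5 x:[17,25] y:[17,24] z:[18,26] -> hit [18,24], descend [3, 6]
          N3 x:[17,20] y:[17,20] z:[18,20] -> hit [18,20] leaf, test {P2@t=18}
          N6 x:[19,25] y:[21,24] z:[23,26] -> hit [23,24] leaf, test {P18@t=23}
        N15 x:[17,23] y:[34,35] z:[17,20] -> miss, prune
      N22 x:[3,9] y:[16,31] z:[16,22] -> miss, prune

Visited [0, 20, 25, 26, 16, 23, 39, 10, 37, 33, 21, 1, 2, 4, 8, 11, 5, 3, 6, 15, 22]. Tests: 21 box, 3 leaf. Nearest: P2.

== RESULT ==
21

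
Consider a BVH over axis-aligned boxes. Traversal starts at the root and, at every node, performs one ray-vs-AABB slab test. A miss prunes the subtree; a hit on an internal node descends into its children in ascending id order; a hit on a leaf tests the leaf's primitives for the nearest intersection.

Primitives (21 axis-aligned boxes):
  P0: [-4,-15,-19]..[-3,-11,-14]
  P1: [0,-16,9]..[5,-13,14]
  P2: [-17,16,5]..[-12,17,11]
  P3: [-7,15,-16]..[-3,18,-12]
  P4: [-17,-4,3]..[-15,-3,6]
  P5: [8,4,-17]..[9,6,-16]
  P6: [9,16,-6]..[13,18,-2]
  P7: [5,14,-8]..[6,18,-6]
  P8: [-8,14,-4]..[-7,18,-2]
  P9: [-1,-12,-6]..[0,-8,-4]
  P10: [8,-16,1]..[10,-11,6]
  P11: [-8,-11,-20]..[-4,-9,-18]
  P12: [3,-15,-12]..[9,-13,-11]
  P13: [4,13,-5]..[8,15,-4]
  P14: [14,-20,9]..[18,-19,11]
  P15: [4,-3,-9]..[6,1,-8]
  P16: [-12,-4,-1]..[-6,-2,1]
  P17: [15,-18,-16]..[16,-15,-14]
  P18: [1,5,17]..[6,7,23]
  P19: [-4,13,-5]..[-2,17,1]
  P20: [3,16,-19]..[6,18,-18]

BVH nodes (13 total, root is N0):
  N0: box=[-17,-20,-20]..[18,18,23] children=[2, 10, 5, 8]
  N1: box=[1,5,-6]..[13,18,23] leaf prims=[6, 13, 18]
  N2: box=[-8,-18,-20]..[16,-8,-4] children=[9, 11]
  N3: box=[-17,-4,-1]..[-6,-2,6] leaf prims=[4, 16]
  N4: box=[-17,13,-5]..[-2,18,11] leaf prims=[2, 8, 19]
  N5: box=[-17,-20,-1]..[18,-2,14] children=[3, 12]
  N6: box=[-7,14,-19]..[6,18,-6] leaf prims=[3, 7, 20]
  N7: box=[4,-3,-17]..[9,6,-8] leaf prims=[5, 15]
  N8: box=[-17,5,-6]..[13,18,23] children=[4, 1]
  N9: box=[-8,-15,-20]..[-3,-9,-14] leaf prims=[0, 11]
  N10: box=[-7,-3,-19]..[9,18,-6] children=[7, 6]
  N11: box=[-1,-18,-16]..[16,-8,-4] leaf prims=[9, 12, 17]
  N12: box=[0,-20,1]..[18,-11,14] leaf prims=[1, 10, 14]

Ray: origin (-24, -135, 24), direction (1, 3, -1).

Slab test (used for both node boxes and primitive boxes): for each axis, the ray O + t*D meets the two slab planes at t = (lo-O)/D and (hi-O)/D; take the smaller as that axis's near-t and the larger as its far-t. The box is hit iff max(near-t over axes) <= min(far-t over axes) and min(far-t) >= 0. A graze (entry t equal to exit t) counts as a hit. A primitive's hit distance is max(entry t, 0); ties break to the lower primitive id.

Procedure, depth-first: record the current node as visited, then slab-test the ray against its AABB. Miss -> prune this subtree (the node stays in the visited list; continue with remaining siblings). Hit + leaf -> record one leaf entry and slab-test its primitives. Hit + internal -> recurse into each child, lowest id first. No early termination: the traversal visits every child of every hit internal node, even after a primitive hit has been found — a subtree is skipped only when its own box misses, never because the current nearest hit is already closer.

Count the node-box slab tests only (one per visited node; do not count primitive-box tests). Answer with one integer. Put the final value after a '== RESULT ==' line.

Walk:
N0 x:[7,42] y:[115/3,51] z:[1,44] -> hit [115/3,42], descend [2, 5, 8, 10]
  N2 x:[16,40] y:[39,127/3] z:[28,44] -> hit [39,40], descend [9, 11]
    N9 x:[16,21] y:[40,42] z:[38,44] -> miss, prune
    N11 x:[23,40] y:[39,127/3] z:[28,40] -> hit [39,40] leaf, test {P9(miss), P12(miss), P17@t=39}
  N5 x:[7,42] y:[115/3,133/3] z:[10,25] -> miss, prune
  N8 x:[7,37] y:[140/3,51] z:[1,30] -> miss, prune
  N10 x:[17,33] y:[44,51] z:[30,43] -> miss, prune

7 AABB tests over nodes [0, 2, 9, 11, 5, 8, 10]; 1 leaf entered; closest P17.

== RESULT ==
7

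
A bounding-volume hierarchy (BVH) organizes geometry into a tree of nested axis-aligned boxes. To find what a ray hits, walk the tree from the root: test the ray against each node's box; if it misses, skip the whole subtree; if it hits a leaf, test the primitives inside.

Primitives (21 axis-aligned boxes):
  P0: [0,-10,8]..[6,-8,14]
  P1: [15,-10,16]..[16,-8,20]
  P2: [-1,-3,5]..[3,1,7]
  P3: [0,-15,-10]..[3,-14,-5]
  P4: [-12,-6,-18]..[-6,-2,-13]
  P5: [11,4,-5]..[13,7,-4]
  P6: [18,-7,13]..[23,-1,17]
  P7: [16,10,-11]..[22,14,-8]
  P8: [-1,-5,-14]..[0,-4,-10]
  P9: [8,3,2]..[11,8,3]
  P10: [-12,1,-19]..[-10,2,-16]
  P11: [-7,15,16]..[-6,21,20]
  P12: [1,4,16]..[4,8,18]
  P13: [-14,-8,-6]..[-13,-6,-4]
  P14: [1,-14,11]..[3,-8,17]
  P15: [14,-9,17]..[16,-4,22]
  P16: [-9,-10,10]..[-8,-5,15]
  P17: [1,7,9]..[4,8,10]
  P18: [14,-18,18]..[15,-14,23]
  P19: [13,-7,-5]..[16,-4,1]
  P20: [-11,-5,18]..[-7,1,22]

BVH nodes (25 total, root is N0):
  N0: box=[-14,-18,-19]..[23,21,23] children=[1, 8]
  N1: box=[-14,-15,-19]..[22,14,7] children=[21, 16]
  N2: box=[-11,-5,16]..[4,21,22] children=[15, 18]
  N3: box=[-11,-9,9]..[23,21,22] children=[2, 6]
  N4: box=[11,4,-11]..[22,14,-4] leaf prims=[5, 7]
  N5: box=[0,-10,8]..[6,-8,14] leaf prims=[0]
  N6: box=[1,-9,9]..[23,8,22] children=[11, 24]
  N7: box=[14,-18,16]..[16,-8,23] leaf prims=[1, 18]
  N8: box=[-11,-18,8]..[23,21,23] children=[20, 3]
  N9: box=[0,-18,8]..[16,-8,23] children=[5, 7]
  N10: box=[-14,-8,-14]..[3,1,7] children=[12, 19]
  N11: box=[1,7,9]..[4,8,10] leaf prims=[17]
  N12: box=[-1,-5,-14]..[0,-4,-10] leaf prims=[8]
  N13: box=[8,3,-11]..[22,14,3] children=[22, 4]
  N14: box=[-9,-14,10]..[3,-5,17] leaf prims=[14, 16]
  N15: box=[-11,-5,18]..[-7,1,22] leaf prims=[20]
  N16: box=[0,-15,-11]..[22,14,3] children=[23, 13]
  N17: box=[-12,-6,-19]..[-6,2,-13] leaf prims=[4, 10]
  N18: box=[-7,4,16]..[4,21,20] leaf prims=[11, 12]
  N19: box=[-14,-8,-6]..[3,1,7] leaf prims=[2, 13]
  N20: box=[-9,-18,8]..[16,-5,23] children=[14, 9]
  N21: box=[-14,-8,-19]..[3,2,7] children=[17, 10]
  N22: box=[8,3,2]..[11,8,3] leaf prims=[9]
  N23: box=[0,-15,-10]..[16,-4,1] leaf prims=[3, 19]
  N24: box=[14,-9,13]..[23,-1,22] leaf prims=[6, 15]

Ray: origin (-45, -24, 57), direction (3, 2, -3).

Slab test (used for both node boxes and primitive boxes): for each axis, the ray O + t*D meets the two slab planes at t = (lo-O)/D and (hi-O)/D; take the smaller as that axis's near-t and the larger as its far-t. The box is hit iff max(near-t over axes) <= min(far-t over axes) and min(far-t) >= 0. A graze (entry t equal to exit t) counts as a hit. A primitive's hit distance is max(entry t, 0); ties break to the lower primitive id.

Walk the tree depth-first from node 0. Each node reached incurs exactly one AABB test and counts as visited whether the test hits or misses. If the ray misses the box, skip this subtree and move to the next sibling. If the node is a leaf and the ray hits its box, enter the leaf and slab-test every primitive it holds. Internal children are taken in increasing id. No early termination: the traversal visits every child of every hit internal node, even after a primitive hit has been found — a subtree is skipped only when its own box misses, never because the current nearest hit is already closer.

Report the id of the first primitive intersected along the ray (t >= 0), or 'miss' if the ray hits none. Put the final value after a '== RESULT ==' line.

Traverse from the root:
N0 x:[31/3,68/3] y:[3,45/2] z:[34/3,76/3] -> hit [34/3,45/2], descend [1, 8]
  N1 x:[31/3,67/3] y:[9/2,19] z:[50/3,76/3] -> hit [50/3,19], descend [16, 21]
    N16 x:[15,67/3] y:[9/2,19] z:[18,68/3] -> hit [18,19], descend [13, 23]
      N13 x:[53/3,67/3] y:[27/2,19] z:[18,68/3] -> hit [18,19], descend [4, 22]
        N4 x:[56/3,67/3] y:[14,19] z:[61/3,68/3] -> miss, prune
        N22 x:[53/3,56/3] y:[27/2,16] z:[18,55/3] -> miss, prune
      N23 x:[15,61/3] y:[9/2,10] z:[56/3,67/3] -> miss, prune
    N21 x:[31/3,16] y:[8,13] z:[50/3,76/3] -> miss, prune
  N8 x:[34/3,68/3] y:[3,45/2] z:[34/3,49/3] -> hit [34/3,49/3], descend [3, 20]
    N3 x:[34/3,68/3] y:[15/2,45/2] z:[35/3,16] -> hit [35/3,16], descend [2, 6]
      N2 x:[34/3,49/3] y:[19/2,45/2] z:[35/3,41/3] -> hit [35/3,41/3], descend [15, 18]
        N15 x:[34/3,38/3] y:[19/2,25/2] z:[35/3,13] -> hit [35/3,25/2] leaf, test {P20@t=35/3}
        N18 x:[38/3,49/3] y:[14,45/2] z:[37/3,41/3] -> miss, prune
      N6 x:[46/3,68/3] y:[15/2,16] z:[35/3,16] -> hit [46/3,16], descend [11, 24]
        N11 x:[46/3,49/3] y:[31/2,16] z:[47/3,16] -> hit [47/3,16] leaf, test {P17@t=47/3}
        N24 x:[59/3,68/3] y:[15/2,23/2] z:[35/3,44/3] -> miss, prune
    N20 x:[12,61/3] y:[3,19/2] z:[34/3,49/3] -> miss, prune

Summary -> nodes [0, 1, 16, 13, 4, 22, 23, 21, 8, 3, 2, 15, 18, 6, 11, 24, 20]; box-tests=17; leaf-entries=2; first=P20

== RESULT ==
20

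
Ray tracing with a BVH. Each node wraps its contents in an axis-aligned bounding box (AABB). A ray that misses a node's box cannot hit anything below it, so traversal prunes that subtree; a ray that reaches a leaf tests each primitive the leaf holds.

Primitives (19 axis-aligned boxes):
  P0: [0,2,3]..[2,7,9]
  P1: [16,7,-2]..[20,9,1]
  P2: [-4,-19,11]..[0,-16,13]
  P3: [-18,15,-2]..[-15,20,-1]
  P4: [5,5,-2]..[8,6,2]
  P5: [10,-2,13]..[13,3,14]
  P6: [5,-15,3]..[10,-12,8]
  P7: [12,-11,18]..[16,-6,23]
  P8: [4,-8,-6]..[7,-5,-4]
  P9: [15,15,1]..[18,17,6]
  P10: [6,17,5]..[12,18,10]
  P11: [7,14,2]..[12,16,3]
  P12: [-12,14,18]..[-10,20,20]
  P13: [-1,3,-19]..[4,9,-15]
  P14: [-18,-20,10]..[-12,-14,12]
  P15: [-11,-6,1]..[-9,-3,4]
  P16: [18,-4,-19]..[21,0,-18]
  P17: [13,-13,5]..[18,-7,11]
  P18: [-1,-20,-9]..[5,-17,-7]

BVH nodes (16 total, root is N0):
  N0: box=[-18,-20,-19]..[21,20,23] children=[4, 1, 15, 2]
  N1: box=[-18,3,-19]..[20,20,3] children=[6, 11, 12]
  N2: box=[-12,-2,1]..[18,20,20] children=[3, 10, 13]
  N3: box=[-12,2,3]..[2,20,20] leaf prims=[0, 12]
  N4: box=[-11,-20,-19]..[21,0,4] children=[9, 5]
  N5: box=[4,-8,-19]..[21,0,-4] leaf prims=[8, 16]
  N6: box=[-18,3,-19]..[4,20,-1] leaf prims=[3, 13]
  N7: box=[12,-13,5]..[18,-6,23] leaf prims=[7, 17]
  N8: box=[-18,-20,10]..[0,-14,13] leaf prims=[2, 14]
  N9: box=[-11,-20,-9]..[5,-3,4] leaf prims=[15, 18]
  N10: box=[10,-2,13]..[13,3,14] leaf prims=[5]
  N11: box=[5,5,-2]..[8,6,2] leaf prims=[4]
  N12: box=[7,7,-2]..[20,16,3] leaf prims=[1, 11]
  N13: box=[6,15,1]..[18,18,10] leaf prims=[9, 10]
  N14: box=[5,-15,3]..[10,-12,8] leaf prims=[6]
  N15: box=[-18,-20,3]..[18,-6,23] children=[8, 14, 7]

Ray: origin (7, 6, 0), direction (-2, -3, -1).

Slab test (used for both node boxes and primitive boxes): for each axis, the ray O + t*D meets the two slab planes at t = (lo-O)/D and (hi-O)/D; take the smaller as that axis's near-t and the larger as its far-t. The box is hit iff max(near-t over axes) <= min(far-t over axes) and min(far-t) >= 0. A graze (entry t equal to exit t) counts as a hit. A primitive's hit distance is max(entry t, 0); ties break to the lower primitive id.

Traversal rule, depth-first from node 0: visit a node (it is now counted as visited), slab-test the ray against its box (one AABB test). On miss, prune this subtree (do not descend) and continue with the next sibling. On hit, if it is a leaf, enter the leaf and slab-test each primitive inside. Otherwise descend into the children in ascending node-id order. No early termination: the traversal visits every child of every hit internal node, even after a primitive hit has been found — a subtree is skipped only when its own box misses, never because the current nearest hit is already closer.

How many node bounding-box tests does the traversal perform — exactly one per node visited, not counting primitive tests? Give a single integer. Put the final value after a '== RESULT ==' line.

Traverse from the root:
N0 x:[-7,25/2] y:[-14/3,26/3] z:[-23,19] -> hit [-14/3,26/3], descend [1, 2, 4, 15]
  N1 x:[-13/2,25/2] y:[-14/3,1] z:[-3,19] -> hit [-3,1], descend [6, 11, 12]
    N6 x:[3/2,25/2] y:[-14/3,1] z:[1,19] -> miss, prune
    N11 x:[-1/2,1] y:[0,1/3] z:[-2,2] -> hit [0,1/3] leaf, test {P4@t=0}
    N12 x:[-13/2,0] y:[-10/3,-1/3] z:[-3,2] -> miss, prune
  N2 x:[-11/2,19/2] y:[-14/3,8/3] z:[-20,-1] -> miss, prune
  N4 x:[-7,9] y:[2,26/3] z:[-4,19] -> hit [2,26/3], descend [5, 9]
    N5 x:[-7,3/2] y:[2,14/3] z:[4,19] -> miss, prune
    N9 x:[1,9] y:[3,26/3] z:[-4,9] -> hit [3,26/3] leaf, test {P15(miss), P18(miss)}
  N15 x:[-11/2,25/2] y:[4,26/3] z:[-23,-3] -> miss, prune

10 AABB tests over nodes [0, 1, 6, 11, 12, 2, 4, 5, 9, 15]; 2 leaves entered; closest P4.

== RESULT ==
10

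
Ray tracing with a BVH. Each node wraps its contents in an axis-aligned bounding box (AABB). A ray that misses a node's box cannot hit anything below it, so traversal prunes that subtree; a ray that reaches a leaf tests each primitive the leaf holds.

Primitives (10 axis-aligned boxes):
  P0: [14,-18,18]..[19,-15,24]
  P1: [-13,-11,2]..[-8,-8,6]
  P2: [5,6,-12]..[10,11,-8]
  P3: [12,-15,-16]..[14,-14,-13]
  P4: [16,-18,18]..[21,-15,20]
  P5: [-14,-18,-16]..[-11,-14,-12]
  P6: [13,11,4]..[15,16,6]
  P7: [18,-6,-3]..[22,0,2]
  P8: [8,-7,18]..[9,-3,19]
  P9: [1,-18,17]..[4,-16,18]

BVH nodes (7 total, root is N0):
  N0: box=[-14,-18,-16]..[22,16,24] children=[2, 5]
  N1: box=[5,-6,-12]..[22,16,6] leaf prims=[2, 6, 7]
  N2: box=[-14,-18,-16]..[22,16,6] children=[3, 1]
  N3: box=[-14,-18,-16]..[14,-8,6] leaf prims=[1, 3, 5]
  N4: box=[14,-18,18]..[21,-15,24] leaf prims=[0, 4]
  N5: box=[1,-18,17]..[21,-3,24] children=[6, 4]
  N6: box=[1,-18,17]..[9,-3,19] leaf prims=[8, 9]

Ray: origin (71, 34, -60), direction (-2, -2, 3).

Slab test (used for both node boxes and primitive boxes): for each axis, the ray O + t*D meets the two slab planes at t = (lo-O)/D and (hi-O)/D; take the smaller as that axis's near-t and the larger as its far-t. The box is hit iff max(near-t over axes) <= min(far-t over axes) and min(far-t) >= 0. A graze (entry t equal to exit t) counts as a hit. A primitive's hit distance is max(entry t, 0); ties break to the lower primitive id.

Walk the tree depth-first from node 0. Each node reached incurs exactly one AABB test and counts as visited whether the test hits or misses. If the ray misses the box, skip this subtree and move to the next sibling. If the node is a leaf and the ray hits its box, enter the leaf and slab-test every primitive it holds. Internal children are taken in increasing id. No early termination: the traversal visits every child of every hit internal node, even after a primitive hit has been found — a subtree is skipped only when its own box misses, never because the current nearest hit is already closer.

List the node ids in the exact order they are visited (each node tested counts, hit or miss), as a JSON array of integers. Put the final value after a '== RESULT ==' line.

Traverse from the root:
N0 x:[49/2,85/2] y:[9,26] z:[44/3,28] -> hit [49/2,26], descend [2, 5]
  N2 x:[49/2,85/2] y:[9,26] z:[44/3,22] -> miss, prune
  N5 x:[25,35] y:[37/2,26] z:[77/3,28] -> hit [77/3,26], descend [4, 6]
    N4 x:[25,57/2] y:[49/2,26] z:[26,28] -> hit [26,26] leaf, test {P0@t=26, P4@t=26}
    N6 x:[31,35] y:[37/2,26] z:[77/3,79/3] -> miss, prune

Summary -> nodes [0, 2, 5, 4, 6]; box-tests=5; leaf-entries=1; first=P0

== RESULT ==
[0, 2, 5, 4, 6]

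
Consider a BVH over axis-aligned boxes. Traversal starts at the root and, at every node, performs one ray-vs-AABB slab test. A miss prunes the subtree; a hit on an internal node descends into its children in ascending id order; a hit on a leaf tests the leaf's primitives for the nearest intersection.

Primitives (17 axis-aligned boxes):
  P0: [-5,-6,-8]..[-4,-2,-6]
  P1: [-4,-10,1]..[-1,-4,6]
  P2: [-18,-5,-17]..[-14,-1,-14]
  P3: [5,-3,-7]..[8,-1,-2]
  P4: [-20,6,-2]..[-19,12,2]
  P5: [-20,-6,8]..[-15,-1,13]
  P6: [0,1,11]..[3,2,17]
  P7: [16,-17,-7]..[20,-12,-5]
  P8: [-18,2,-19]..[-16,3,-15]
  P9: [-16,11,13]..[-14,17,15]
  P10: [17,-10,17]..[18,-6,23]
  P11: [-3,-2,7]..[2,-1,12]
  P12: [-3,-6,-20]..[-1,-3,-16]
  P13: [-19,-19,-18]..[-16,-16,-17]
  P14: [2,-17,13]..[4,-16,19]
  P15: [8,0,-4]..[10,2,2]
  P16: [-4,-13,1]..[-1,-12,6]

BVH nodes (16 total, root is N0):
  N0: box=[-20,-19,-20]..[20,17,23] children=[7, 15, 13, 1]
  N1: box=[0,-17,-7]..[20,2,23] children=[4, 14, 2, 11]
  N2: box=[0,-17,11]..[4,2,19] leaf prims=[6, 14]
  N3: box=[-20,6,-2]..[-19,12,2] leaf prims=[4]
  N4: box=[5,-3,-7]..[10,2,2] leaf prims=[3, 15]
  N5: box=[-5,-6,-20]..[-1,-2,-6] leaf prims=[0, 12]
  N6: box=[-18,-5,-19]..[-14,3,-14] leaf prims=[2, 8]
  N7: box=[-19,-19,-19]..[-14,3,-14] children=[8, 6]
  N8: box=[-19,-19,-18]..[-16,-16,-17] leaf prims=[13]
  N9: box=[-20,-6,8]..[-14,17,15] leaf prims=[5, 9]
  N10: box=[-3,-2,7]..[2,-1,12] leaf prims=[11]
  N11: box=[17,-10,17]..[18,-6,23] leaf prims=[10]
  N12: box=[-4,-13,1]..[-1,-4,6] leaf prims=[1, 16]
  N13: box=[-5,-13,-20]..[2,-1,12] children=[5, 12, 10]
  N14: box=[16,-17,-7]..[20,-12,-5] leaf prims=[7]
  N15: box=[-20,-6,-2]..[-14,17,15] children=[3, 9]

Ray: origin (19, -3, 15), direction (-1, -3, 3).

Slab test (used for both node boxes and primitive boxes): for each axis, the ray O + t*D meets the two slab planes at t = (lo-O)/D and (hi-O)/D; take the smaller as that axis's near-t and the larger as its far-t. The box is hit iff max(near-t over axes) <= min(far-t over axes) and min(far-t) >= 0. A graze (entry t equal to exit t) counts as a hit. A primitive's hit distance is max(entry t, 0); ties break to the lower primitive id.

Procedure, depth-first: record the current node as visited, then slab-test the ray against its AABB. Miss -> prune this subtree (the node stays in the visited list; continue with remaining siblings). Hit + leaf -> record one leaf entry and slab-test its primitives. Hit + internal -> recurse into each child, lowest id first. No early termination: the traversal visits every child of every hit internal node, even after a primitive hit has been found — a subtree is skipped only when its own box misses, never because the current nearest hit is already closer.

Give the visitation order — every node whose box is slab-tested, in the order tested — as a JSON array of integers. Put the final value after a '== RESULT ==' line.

Walk:
N0 x:[-1,39] y:[-20/3,16/3] z:[-35/3,8/3] -> hit [-1,8/3], descend [1, 7, 13, 15]
  N1 x:[-1,19] y:[-5/3,14/3] z:[-22/3,8/3] -> hit [-1,8/3], descend [2, 4, 11, 14]
    N2 x:[15,19] y:[-5/3,14/3] z:[-4/3,4/3] -> miss, prune
    N4 x:[9,14] y:[-5/3,0] z:[-22/3,-13/3] -> miss, prune
    N11 x:[1,2] y:[1,7/3] z:[2/3,8/3] -> hit [1,2] leaf, test {P10@t=1}
    N14 x:[-1,3] y:[3,14/3] z:[-22/3,-20/3] -> miss, prune
  N7 x:[33,38] y:[-2,16/3] z:[-34/3,-29/3] -> miss, prune
  N13 x:[17,24] y:[-2/3,10/3] z:[-35/3,-1] -> miss, prune
  N15 x:[33,39] y:[-20/3,1] z:[-17/3,0] -> miss, prune

Visited [0, 1, 2, 4, 11, 14, 7, 13, 15]. Tests: 9 box, 1 leaf. Nearest: P10.

== RESULT ==
[0, 1, 2, 4, 11, 14, 7, 13, 15]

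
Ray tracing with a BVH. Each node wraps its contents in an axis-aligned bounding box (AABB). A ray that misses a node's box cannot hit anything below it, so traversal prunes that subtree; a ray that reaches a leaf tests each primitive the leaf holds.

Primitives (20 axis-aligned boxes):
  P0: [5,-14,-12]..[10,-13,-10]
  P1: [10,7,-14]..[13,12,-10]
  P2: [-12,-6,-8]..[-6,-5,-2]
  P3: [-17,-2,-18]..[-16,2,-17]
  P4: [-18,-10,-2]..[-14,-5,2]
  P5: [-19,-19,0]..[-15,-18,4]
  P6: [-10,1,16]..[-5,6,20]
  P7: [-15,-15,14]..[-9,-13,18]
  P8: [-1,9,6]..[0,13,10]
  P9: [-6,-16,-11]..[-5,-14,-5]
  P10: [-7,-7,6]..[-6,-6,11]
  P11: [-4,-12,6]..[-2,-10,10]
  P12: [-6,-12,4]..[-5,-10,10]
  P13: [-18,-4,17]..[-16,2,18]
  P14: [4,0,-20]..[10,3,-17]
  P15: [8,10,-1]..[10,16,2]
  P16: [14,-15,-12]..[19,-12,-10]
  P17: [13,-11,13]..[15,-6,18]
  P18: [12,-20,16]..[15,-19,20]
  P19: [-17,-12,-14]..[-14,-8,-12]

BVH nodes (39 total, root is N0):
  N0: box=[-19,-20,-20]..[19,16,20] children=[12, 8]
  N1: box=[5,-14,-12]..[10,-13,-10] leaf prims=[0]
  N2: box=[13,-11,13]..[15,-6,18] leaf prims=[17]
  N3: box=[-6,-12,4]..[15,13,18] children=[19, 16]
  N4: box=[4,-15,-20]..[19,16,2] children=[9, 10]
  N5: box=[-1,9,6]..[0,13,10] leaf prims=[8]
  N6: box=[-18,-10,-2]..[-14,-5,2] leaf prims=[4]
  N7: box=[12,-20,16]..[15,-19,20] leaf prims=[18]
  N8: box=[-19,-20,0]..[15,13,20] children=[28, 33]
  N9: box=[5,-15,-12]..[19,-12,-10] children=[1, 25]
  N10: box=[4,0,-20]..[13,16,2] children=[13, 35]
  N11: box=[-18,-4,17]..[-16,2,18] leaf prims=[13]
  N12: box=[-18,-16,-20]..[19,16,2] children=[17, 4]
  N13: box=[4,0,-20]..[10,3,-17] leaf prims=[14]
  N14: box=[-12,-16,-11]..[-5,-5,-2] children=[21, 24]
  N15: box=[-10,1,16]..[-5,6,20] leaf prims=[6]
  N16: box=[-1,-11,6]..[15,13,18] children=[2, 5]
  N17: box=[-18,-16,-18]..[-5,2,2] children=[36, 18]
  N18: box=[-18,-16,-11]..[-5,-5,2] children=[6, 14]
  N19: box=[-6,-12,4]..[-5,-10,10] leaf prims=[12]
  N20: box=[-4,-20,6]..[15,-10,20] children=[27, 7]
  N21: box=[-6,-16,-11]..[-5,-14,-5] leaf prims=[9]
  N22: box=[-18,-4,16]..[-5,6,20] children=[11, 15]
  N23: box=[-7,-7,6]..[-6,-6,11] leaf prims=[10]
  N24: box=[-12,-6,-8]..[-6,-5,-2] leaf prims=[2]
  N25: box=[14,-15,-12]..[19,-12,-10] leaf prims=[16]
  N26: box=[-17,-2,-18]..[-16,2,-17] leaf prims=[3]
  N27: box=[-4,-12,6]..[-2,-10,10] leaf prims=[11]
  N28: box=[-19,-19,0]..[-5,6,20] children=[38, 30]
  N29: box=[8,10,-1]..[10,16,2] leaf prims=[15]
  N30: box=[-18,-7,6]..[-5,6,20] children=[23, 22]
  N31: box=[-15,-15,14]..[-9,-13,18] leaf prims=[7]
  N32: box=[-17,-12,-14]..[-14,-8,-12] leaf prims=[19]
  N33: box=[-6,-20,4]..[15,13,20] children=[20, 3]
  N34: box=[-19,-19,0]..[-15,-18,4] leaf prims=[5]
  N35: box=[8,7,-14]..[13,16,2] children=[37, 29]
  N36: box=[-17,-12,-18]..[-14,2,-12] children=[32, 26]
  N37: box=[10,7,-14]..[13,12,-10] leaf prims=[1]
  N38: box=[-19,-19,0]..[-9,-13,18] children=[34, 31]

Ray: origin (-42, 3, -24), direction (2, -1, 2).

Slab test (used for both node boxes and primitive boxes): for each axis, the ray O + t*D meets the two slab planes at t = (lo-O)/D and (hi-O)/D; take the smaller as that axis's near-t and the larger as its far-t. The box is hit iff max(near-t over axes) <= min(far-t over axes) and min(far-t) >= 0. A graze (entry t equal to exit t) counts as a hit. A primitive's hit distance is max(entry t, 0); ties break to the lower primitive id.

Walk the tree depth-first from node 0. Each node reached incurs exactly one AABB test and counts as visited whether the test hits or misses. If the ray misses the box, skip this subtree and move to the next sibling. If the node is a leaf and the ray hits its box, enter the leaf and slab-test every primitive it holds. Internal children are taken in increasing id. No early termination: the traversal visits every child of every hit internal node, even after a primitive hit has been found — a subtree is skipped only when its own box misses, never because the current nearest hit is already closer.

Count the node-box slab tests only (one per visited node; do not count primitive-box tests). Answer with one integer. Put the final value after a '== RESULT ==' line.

Traverse from the root:
N0 x:[23/2,61/2] y:[-13,23] z:[2,22] -> hit [23/2,22], descend [8, 12]
  N8 x:[23/2,57/2] y:[-10,23] z:[12,22] -> hit [12,22], descend [28, 33]
    N28 x:[23/2,37/2] y:[-3,22] z:[12,22] -> hit [12,37/2], descend [30, 38]
      N30 x:[12,37/2] y:[-3,10] z:[15,22] -> miss, prune
      N38 x:[23/2,33/2] y:[16,22] z:[12,21] -> hit [16,33/2], descend [31, 34]
        N31 x:[27/2,33/2] y:[16,18] z:[19,21] -> miss, prune
        N34 x:[23/2,27/2] y:[21,22] z:[12,14] -> miss, prune
    N33 x:[18,57/2] y:[-10,23] z:[14,22] -> hit [18,22], descend [3, 20]
      N3 x:[18,57/2] y:[-10,15] z:[14,21] -> miss, prune
      N20 x:[19,57/2] y:[13,23] z:[15,22] -> hit [19,22], descend [7, 27]
        N7 x:[27,57/2] y:[22,23] z:[20,22] -> miss, prune
        N27 x:[19,20] y:[13,15] z:[15,17] -> miss, prune
  N12 x:[12,61/2] y:[-13,19] z:[2,13] -> hit [12,13], descend [4, 17]
    N4 x:[23,61/2] y:[-13,18] z:[2,13] -> miss, prune
    N17 x:[12,37/2] y:[1,19] z:[3,13] -> hit [12,13], descend [18, 36]
      N18 x:[12,37/2] y:[8,19] z:[13/2,13] -> hit [12,13], descend [6, 14]
        N6 x:[12,14] y:[8,13] z:[11,13] -> hit [12,13] leaf, test {P4@t=12}
        N14 x:[15,37/2] y:[8,19] z:[13/2,11] -> miss, prune
      N36 x:[25/2,14] y:[1,15] z:[3,6] -> miss, prune

19 AABB tests over nodes [0, 8, 28, 30, 38, 31, 34, 33, 3, 20, 7, 27, 12, 4, 17, 18, 6, 14, 36]; 1 leaf entered; closest P4.

== RESULT ==
19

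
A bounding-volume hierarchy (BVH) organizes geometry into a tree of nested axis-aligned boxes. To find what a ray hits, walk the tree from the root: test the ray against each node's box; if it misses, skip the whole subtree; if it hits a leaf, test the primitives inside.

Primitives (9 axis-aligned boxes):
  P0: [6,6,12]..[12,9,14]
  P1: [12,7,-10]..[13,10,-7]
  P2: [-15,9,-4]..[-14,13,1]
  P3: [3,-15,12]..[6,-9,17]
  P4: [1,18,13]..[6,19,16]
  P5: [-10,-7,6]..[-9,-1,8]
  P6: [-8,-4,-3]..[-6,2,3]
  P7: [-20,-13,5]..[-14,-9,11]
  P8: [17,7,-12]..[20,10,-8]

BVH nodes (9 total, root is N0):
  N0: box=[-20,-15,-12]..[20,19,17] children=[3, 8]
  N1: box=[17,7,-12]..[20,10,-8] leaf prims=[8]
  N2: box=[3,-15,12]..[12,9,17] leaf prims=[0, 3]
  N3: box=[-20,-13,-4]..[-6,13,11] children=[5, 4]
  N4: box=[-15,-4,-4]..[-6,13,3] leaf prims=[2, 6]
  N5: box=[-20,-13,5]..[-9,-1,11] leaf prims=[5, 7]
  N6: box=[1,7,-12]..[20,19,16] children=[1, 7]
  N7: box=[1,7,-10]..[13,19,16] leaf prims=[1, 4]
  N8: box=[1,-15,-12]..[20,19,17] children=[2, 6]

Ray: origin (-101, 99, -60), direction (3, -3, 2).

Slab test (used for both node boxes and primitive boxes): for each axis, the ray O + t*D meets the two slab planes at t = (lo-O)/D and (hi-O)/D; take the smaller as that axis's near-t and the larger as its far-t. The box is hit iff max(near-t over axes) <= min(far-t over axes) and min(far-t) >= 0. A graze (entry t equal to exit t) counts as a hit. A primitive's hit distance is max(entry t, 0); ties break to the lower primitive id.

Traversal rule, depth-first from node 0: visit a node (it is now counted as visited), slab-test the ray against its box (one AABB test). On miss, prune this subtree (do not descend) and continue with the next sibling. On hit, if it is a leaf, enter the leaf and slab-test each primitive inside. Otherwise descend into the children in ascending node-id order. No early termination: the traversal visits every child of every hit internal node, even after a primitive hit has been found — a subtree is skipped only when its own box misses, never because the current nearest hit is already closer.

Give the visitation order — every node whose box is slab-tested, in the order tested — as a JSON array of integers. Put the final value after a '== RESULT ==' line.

Trace the traversal:
N0 x:[27,121/3] y:[80/3,38] z:[24,77/2] -> hit [27,38], descend [3, 8]
  N3 x:[27,95/3] y:[86/3,112/3] z:[28,71/2] -> hit [86/3,95/3], descend [4, 5]
    N4 x:[86/3,95/3] y:[86/3,103/3] z:[28,63/2] -> hit [86/3,63/2] leaf, test {P2@t=86/3, P6(miss)}
    N5 x:[27,92/3] y:[100/3,112/3] z:[65/2,71/2] -> miss, prune
  N8 x:[34,121/3] y:[80/3,38] z:[24,77/2] -> hit [34,38], descend [2, 6]
    N2 x:[104/3,113/3] y:[30,38] z:[36,77/2] -> hit [36,113/3] leaf, test {P0(miss), P3(miss)}
    N6 x:[34,121/3] y:[80/3,92/3] z:[24,38] -> miss, prune

Visited [0, 3, 4, 5, 8, 2, 6]. Tests: 7 box, 2 leaf. Nearest: P2.

== RESULT ==
[0, 3, 4, 5, 8, 2, 6]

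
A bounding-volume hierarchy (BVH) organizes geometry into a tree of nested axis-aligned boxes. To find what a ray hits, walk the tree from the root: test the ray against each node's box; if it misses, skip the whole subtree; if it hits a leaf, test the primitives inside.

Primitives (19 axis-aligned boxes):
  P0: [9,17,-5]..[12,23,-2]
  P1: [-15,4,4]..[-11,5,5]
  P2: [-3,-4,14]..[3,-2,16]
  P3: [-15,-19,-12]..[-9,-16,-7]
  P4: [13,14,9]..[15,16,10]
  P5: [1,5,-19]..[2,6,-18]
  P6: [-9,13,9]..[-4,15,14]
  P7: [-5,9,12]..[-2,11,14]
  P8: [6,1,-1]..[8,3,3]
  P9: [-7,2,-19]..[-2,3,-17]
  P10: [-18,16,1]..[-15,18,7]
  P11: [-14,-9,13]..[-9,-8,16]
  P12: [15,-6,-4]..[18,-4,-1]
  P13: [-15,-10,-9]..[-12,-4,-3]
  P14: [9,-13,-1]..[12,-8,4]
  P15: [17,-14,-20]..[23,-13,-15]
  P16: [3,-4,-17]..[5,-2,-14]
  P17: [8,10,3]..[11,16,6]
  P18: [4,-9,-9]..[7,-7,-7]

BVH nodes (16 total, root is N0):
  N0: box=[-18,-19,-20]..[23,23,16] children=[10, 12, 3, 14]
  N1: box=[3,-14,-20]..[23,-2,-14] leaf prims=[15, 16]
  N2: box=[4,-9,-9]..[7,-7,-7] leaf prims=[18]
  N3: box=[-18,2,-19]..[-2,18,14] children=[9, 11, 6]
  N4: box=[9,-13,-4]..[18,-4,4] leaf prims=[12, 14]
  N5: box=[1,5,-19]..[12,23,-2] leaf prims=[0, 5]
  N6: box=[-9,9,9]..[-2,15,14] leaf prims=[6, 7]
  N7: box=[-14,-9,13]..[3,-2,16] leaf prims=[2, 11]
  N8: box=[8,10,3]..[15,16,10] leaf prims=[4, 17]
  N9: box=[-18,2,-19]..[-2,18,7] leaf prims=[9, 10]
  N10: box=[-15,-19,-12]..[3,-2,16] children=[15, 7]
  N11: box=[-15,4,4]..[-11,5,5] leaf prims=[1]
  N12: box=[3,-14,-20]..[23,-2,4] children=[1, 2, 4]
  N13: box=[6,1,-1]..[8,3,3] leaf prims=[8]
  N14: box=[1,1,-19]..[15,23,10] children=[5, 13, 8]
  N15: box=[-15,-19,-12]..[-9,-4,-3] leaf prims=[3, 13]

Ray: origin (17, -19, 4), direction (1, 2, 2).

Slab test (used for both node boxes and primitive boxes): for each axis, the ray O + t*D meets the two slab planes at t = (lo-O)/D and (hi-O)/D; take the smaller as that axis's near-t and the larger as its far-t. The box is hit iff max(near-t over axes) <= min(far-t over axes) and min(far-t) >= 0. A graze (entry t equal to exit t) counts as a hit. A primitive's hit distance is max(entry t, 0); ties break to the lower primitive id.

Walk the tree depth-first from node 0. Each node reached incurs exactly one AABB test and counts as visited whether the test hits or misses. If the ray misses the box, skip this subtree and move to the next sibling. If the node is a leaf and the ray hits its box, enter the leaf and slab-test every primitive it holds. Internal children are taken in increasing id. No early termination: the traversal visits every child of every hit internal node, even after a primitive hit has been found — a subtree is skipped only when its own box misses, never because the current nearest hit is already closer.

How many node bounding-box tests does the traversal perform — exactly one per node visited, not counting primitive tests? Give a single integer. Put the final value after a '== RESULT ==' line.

Traverse from the root:
N0 x:[-35,6] y:[0,21] z:[-12,6] -> hit [0,6], descend [3, 10, 12, 14]
  N3 x:[-35,-19] y:[21/2,37/2] z:[-23/2,5] -> miss, prune
  N10 x:[-32,-14] y:[0,17/2] z:[-8,6] -> miss, prune
  N12 x:[-14,6] y:[5/2,17/2] z:[-12,0] -> miss, prune
  N14 x:[-16,-2] y:[10,21] z:[-23/2,3] -> miss, prune

5 AABB tests over nodes [0, 3, 10, 12, 14]; 0 leaves entered; closest miss.

== RESULT ==
5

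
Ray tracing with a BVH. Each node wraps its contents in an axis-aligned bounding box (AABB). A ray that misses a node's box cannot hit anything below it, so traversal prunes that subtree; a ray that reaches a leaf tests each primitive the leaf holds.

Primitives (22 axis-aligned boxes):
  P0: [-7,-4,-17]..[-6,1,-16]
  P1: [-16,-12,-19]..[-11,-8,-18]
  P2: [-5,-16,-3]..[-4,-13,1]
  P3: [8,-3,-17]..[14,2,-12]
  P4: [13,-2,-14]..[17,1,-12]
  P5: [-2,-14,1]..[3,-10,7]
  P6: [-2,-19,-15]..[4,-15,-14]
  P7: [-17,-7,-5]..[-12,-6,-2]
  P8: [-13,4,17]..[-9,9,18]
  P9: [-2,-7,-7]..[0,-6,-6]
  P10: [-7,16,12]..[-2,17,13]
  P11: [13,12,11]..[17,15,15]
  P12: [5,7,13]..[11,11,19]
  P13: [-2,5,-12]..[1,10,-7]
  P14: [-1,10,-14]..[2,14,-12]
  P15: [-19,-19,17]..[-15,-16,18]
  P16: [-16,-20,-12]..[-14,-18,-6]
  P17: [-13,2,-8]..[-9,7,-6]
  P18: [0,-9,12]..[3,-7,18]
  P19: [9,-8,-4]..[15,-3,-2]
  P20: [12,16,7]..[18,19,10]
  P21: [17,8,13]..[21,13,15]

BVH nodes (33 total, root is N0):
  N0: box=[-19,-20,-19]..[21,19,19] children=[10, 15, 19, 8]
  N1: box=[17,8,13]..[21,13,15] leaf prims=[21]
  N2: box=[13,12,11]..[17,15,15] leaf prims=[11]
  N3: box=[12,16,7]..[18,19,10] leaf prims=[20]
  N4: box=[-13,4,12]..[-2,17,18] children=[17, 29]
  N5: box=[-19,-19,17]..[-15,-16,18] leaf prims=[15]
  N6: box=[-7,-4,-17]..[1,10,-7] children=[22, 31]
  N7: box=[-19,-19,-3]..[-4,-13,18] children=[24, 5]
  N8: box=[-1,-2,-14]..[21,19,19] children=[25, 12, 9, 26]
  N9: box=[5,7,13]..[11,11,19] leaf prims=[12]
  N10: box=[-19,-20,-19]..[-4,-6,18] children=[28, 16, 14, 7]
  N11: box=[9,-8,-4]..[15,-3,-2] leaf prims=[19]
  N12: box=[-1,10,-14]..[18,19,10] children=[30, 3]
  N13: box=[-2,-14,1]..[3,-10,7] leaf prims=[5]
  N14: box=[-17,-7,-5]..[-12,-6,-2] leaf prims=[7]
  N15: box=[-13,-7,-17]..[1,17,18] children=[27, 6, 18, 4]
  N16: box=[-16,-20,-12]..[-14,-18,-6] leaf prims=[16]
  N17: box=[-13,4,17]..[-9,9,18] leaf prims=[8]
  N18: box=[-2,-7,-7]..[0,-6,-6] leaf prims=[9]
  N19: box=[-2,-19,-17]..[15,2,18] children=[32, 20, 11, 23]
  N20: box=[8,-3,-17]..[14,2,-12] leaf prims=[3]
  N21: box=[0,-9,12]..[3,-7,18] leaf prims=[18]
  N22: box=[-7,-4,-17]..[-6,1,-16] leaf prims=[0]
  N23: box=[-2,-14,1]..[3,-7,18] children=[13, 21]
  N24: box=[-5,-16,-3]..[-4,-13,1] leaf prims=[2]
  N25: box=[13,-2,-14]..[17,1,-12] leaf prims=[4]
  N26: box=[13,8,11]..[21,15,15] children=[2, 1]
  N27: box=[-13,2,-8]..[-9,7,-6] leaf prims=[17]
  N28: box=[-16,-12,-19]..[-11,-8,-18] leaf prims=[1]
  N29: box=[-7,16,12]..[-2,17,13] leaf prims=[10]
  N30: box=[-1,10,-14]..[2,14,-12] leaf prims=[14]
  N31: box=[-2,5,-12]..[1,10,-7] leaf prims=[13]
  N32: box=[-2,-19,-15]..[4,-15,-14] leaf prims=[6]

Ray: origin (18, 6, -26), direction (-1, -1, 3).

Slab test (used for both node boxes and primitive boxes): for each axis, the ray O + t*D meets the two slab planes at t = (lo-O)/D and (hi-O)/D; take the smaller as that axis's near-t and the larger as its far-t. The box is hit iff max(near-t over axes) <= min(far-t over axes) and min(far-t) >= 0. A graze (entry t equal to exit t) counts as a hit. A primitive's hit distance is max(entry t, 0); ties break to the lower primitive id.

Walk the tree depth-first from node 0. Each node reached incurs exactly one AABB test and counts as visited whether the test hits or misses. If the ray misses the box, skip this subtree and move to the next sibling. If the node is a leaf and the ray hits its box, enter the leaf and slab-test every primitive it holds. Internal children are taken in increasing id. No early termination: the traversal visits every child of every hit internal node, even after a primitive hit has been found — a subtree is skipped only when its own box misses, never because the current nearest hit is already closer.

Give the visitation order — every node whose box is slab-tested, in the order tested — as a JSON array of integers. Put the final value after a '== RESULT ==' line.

Walk:
N0 x:[-3,37] y:[-13,26] z:[7/3,15] -> hit [7/3,15], descend [8, 10, 15, 19]
  N8 x:[-3,19] y:[-13,8] z:[4,15] -> hit [4,8], descend [9, 12, 25, 26]
    N9 x:[7,13] y:[-5,-1] z:[13,15] -> miss, prune
    N12 x:[0,19] y:[-13,-4] z:[4,12] -> miss, prune
    N25 x:[1,5] y:[5,8] z:[4,14/3] -> miss, prune
    N26 x:[-3,5] y:[-9,-2] z:[37/3,41/3] -> miss, prune
  N10 x:[22,37] y:[12,26] z:[7/3,44/3] -> miss, prune
  N15 x:[17,31] y:[-11,13] z:[3,44/3] -> miss, prune
  N19 x:[3,20] y:[4,25] z:[3,44/3] -> hit [4,44/3], descend [11, 20, 23, 32]
    N11 x:[3,9] y:[9,14] z:[22/3,8] -> miss, prune
    N20 x:[4,10] y:[4,9] z:[3,14/3] -> hit [4,14/3] leaf, test {P3@t=4}
    N23 x:[15,20] y:[13,20] z:[9,44/3] -> miss, prune
    N32 x:[14,20] y:[21,25] z:[11/3,4] -> miss, prune

Summary -> nodes [0, 8, 9, 12, 25, 26, 10, 15, 19, 11, 20, 23, 32]; box-tests=13; leaf-entries=1; first=P3

== RESULT ==
[0, 8, 9, 12, 25, 26, 10, 15, 19, 11, 20, 23, 32]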